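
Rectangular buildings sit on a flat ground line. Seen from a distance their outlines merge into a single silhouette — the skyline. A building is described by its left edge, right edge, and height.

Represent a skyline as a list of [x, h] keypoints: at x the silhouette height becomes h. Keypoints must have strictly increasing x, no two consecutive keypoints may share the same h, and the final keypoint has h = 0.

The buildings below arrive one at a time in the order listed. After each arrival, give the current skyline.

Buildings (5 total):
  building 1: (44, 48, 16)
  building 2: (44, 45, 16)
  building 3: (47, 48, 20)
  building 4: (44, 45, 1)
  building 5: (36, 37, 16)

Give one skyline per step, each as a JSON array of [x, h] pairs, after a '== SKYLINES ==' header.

== SKYLINES ==
[[44,16],[48,0]]
[[44,16],[48,0]]
[[44,16],[47,20],[48,0]]
[[44,16],[47,20],[48,0]]
[[36,16],[37,0],[44,16],[47,20],[48,0]]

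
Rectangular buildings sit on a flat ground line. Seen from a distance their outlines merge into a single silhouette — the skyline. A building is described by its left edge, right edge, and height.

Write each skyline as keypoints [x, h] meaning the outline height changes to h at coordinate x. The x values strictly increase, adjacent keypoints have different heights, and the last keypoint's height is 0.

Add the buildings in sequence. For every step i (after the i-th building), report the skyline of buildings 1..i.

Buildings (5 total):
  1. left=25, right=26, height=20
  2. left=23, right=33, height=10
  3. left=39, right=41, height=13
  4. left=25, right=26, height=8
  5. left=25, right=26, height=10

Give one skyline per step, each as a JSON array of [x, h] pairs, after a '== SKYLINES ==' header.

== SKYLINES ==
[[25,20],[26,0]]
[[23,10],[25,20],[26,10],[33,0]]
[[23,10],[25,20],[26,10],[33,0],[39,13],[41,0]]
[[23,10],[25,20],[26,10],[33,0],[39,13],[41,0]]
[[23,10],[25,20],[26,10],[33,0],[39,13],[41,0]]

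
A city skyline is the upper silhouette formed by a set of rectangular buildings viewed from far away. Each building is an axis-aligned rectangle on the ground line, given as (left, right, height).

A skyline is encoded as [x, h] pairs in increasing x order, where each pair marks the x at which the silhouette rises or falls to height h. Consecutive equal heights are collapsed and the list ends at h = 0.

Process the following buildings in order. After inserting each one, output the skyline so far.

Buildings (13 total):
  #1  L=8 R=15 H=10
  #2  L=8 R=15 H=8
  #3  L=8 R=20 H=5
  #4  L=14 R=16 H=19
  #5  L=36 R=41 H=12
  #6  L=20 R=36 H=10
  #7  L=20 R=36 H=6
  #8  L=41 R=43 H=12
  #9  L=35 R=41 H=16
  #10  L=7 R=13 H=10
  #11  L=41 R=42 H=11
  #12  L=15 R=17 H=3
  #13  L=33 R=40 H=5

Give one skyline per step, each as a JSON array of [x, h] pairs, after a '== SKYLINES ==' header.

== SKYLINES ==
[[8,10],[15,0]]
[[8,10],[15,0]]
[[8,10],[15,5],[20,0]]
[[8,10],[14,19],[16,5],[20,0]]
[[8,10],[14,19],[16,5],[20,0],[36,12],[41,0]]
[[8,10],[14,19],[16,5],[20,10],[36,12],[41,0]]
[[8,10],[14,19],[16,5],[20,10],[36,12],[41,0]]
[[8,10],[14,19],[16,5],[20,10],[36,12],[43,0]]
[[8,10],[14,19],[16,5],[20,10],[35,16],[41,12],[43,0]]
[[7,10],[14,19],[16,5],[20,10],[35,16],[41,12],[43,0]]
[[7,10],[14,19],[16,5],[20,10],[35,16],[41,12],[43,0]]
[[7,10],[14,19],[16,5],[20,10],[35,16],[41,12],[43,0]]
[[7,10],[14,19],[16,5],[20,10],[35,16],[41,12],[43,0]]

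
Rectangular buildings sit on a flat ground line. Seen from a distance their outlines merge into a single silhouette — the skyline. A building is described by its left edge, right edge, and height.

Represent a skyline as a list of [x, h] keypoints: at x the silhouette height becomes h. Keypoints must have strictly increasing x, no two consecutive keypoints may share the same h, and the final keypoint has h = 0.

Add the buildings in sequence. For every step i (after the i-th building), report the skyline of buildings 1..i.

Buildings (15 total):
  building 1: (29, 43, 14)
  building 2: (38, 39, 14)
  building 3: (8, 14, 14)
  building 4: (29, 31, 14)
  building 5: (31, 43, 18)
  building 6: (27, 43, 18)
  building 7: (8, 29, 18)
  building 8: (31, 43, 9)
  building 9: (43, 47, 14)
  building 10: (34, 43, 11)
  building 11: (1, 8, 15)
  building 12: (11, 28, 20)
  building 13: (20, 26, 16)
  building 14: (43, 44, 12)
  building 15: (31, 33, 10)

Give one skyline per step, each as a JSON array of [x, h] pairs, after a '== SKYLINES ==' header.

== SKYLINES ==
[[29,14],[43,0]]
[[29,14],[43,0]]
[[8,14],[14,0],[29,14],[43,0]]
[[8,14],[14,0],[29,14],[43,0]]
[[8,14],[14,0],[29,14],[31,18],[43,0]]
[[8,14],[14,0],[27,18],[43,0]]
[[8,18],[43,0]]
[[8,18],[43,0]]
[[8,18],[43,14],[47,0]]
[[8,18],[43,14],[47,0]]
[[1,15],[8,18],[43,14],[47,0]]
[[1,15],[8,18],[11,20],[28,18],[43,14],[47,0]]
[[1,15],[8,18],[11,20],[28,18],[43,14],[47,0]]
[[1,15],[8,18],[11,20],[28,18],[43,14],[47,0]]
[[1,15],[8,18],[11,20],[28,18],[43,14],[47,0]]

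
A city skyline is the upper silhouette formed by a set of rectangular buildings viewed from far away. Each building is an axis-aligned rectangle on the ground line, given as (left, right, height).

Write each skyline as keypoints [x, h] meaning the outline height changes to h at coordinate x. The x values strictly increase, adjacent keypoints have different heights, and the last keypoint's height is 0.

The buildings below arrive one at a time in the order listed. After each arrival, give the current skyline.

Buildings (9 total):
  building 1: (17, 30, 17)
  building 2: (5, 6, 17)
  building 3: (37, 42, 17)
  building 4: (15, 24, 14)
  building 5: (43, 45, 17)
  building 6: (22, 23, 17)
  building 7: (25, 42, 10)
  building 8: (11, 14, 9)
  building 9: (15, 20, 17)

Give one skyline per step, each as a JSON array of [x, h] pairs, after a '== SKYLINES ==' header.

== SKYLINES ==
[[17,17],[30,0]]
[[5,17],[6,0],[17,17],[30,0]]
[[5,17],[6,0],[17,17],[30,0],[37,17],[42,0]]
[[5,17],[6,0],[15,14],[17,17],[30,0],[37,17],[42,0]]
[[5,17],[6,0],[15,14],[17,17],[30,0],[37,17],[42,0],[43,17],[45,0]]
[[5,17],[6,0],[15,14],[17,17],[30,0],[37,17],[42,0],[43,17],[45,0]]
[[5,17],[6,0],[15,14],[17,17],[30,10],[37,17],[42,0],[43,17],[45,0]]
[[5,17],[6,0],[11,9],[14,0],[15,14],[17,17],[30,10],[37,17],[42,0],[43,17],[45,0]]
[[5,17],[6,0],[11,9],[14,0],[15,17],[30,10],[37,17],[42,0],[43,17],[45,0]]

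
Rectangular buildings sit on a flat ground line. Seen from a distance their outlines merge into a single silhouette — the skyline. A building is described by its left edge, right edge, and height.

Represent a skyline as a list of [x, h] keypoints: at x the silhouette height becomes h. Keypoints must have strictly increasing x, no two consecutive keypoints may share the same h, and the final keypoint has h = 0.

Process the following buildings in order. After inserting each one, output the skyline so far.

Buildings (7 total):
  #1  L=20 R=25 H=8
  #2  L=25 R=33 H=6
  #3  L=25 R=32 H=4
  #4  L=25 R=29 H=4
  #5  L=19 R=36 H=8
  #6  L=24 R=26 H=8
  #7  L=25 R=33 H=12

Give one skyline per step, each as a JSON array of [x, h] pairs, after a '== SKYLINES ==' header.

== SKYLINES ==
[[20,8],[25,0]]
[[20,8],[25,6],[33,0]]
[[20,8],[25,6],[33,0]]
[[20,8],[25,6],[33,0]]
[[19,8],[36,0]]
[[19,8],[36,0]]
[[19,8],[25,12],[33,8],[36,0]]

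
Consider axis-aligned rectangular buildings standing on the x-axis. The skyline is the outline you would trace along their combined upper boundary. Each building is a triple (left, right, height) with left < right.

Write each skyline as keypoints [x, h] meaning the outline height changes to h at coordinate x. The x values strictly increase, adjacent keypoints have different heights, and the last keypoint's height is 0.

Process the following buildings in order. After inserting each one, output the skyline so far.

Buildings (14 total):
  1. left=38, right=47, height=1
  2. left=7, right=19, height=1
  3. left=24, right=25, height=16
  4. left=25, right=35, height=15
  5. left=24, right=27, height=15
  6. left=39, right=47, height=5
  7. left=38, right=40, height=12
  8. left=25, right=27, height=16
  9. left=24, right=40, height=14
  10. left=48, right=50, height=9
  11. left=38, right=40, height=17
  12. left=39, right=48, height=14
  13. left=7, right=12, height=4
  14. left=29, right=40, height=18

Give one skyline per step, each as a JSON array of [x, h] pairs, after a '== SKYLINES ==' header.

== SKYLINES ==
[[38,1],[47,0]]
[[7,1],[19,0],[38,1],[47,0]]
[[7,1],[19,0],[24,16],[25,0],[38,1],[47,0]]
[[7,1],[19,0],[24,16],[25,15],[35,0],[38,1],[47,0]]
[[7,1],[19,0],[24,16],[25,15],[35,0],[38,1],[47,0]]
[[7,1],[19,0],[24,16],[25,15],[35,0],[38,1],[39,5],[47,0]]
[[7,1],[19,0],[24,16],[25,15],[35,0],[38,12],[40,5],[47,0]]
[[7,1],[19,0],[24,16],[27,15],[35,0],[38,12],[40,5],[47,0]]
[[7,1],[19,0],[24,16],[27,15],[35,14],[40,5],[47,0]]
[[7,1],[19,0],[24,16],[27,15],[35,14],[40,5],[47,0],[48,9],[50,0]]
[[7,1],[19,0],[24,16],[27,15],[35,14],[38,17],[40,5],[47,0],[48,9],[50,0]]
[[7,1],[19,0],[24,16],[27,15],[35,14],[38,17],[40,14],[48,9],[50,0]]
[[7,4],[12,1],[19,0],[24,16],[27,15],[35,14],[38,17],[40,14],[48,9],[50,0]]
[[7,4],[12,1],[19,0],[24,16],[27,15],[29,18],[40,14],[48,9],[50,0]]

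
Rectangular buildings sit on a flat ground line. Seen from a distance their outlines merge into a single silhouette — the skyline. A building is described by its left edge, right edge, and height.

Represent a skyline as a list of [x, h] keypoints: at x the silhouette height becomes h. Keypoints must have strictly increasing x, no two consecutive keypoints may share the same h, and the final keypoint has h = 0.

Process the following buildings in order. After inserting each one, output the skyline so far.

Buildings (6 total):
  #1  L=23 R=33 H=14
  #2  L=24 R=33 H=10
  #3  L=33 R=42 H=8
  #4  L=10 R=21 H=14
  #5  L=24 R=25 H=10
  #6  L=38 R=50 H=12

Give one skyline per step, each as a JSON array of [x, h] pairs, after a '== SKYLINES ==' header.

== SKYLINES ==
[[23,14],[33,0]]
[[23,14],[33,0]]
[[23,14],[33,8],[42,0]]
[[10,14],[21,0],[23,14],[33,8],[42,0]]
[[10,14],[21,0],[23,14],[33,8],[42,0]]
[[10,14],[21,0],[23,14],[33,8],[38,12],[50,0]]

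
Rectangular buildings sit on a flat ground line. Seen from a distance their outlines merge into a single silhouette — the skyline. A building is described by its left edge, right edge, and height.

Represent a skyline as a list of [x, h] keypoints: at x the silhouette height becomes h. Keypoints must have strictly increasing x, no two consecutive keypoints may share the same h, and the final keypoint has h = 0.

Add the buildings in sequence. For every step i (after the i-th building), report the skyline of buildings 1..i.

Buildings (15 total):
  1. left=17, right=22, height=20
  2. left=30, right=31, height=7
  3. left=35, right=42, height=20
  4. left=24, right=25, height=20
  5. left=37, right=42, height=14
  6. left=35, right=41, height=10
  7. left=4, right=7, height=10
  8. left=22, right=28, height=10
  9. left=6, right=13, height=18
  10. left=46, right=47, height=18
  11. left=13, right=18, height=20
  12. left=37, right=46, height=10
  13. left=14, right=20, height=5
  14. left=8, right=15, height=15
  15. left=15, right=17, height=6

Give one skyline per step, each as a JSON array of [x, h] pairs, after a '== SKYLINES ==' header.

== SKYLINES ==
[[17,20],[22,0]]
[[17,20],[22,0],[30,7],[31,0]]
[[17,20],[22,0],[30,7],[31,0],[35,20],[42,0]]
[[17,20],[22,0],[24,20],[25,0],[30,7],[31,0],[35,20],[42,0]]
[[17,20],[22,0],[24,20],[25,0],[30,7],[31,0],[35,20],[42,0]]
[[17,20],[22,0],[24,20],[25,0],[30,7],[31,0],[35,20],[42,0]]
[[4,10],[7,0],[17,20],[22,0],[24,20],[25,0],[30,7],[31,0],[35,20],[42,0]]
[[4,10],[7,0],[17,20],[22,10],[24,20],[25,10],[28,0],[30,7],[31,0],[35,20],[42,0]]
[[4,10],[6,18],[13,0],[17,20],[22,10],[24,20],[25,10],[28,0],[30,7],[31,0],[35,20],[42,0]]
[[4,10],[6,18],[13,0],[17,20],[22,10],[24,20],[25,10],[28,0],[30,7],[31,0],[35,20],[42,0],[46,18],[47,0]]
[[4,10],[6,18],[13,20],[22,10],[24,20],[25,10],[28,0],[30,7],[31,0],[35,20],[42,0],[46,18],[47,0]]
[[4,10],[6,18],[13,20],[22,10],[24,20],[25,10],[28,0],[30,7],[31,0],[35,20],[42,10],[46,18],[47,0]]
[[4,10],[6,18],[13,20],[22,10],[24,20],[25,10],[28,0],[30,7],[31,0],[35,20],[42,10],[46,18],[47,0]]
[[4,10],[6,18],[13,20],[22,10],[24,20],[25,10],[28,0],[30,7],[31,0],[35,20],[42,10],[46,18],[47,0]]
[[4,10],[6,18],[13,20],[22,10],[24,20],[25,10],[28,0],[30,7],[31,0],[35,20],[42,10],[46,18],[47,0]]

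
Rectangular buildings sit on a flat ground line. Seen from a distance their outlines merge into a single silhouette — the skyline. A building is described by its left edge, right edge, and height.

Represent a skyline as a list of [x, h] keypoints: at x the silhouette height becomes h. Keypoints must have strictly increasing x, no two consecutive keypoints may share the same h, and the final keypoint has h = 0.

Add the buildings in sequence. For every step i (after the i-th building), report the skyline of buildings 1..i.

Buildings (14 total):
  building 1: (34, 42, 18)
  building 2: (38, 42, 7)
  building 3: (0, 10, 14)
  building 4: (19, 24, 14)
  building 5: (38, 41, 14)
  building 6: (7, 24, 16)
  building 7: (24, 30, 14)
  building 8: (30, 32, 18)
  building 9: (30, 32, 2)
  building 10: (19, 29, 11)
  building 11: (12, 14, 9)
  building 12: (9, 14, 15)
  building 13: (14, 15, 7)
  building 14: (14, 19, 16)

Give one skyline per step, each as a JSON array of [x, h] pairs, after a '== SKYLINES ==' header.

== SKYLINES ==
[[34,18],[42,0]]
[[34,18],[42,0]]
[[0,14],[10,0],[34,18],[42,0]]
[[0,14],[10,0],[19,14],[24,0],[34,18],[42,0]]
[[0,14],[10,0],[19,14],[24,0],[34,18],[42,0]]
[[0,14],[7,16],[24,0],[34,18],[42,0]]
[[0,14],[7,16],[24,14],[30,0],[34,18],[42,0]]
[[0,14],[7,16],[24,14],[30,18],[32,0],[34,18],[42,0]]
[[0,14],[7,16],[24,14],[30,18],[32,0],[34,18],[42,0]]
[[0,14],[7,16],[24,14],[30,18],[32,0],[34,18],[42,0]]
[[0,14],[7,16],[24,14],[30,18],[32,0],[34,18],[42,0]]
[[0,14],[7,16],[24,14],[30,18],[32,0],[34,18],[42,0]]
[[0,14],[7,16],[24,14],[30,18],[32,0],[34,18],[42,0]]
[[0,14],[7,16],[24,14],[30,18],[32,0],[34,18],[42,0]]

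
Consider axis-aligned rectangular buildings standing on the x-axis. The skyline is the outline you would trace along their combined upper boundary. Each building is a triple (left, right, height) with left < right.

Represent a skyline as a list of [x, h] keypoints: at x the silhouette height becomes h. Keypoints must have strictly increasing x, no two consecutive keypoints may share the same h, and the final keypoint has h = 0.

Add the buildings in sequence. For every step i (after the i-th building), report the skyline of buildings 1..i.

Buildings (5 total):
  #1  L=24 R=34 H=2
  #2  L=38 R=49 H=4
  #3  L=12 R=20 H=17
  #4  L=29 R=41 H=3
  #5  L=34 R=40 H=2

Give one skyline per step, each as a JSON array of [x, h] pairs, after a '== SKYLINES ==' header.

== SKYLINES ==
[[24,2],[34,0]]
[[24,2],[34,0],[38,4],[49,0]]
[[12,17],[20,0],[24,2],[34,0],[38,4],[49,0]]
[[12,17],[20,0],[24,2],[29,3],[38,4],[49,0]]
[[12,17],[20,0],[24,2],[29,3],[38,4],[49,0]]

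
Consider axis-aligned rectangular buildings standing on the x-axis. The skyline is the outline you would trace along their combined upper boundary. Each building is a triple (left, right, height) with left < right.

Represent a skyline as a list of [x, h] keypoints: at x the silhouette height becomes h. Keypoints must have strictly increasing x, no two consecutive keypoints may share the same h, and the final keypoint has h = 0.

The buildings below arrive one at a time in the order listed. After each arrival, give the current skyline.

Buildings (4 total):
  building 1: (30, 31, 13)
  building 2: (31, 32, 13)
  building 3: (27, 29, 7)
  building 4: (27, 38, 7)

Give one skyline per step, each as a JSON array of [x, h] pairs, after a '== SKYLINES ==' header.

== SKYLINES ==
[[30,13],[31,0]]
[[30,13],[32,0]]
[[27,7],[29,0],[30,13],[32,0]]
[[27,7],[30,13],[32,7],[38,0]]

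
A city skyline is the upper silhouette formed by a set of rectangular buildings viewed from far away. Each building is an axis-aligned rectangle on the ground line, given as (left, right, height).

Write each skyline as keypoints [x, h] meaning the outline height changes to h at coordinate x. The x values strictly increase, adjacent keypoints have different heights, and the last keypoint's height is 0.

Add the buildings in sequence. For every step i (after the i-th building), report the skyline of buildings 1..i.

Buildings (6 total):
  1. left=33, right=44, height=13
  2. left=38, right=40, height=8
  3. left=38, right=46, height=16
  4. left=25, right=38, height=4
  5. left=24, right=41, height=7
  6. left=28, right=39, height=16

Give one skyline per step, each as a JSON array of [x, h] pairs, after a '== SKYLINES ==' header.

== SKYLINES ==
[[33,13],[44,0]]
[[33,13],[44,0]]
[[33,13],[38,16],[46,0]]
[[25,4],[33,13],[38,16],[46,0]]
[[24,7],[33,13],[38,16],[46,0]]
[[24,7],[28,16],[46,0]]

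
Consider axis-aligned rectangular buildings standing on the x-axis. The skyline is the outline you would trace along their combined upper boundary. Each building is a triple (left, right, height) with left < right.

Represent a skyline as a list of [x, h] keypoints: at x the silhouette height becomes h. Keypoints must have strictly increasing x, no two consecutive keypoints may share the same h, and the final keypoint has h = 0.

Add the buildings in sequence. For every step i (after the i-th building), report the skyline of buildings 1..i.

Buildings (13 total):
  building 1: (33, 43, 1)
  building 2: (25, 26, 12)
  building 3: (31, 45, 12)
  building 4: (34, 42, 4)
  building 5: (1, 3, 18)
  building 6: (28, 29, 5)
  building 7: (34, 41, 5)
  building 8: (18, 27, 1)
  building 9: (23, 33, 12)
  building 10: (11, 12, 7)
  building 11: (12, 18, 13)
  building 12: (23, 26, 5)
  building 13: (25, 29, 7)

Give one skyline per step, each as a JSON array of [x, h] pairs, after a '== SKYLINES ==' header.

== SKYLINES ==
[[33,1],[43,0]]
[[25,12],[26,0],[33,1],[43,0]]
[[25,12],[26,0],[31,12],[45,0]]
[[25,12],[26,0],[31,12],[45,0]]
[[1,18],[3,0],[25,12],[26,0],[31,12],[45,0]]
[[1,18],[3,0],[25,12],[26,0],[28,5],[29,0],[31,12],[45,0]]
[[1,18],[3,0],[25,12],[26,0],[28,5],[29,0],[31,12],[45,0]]
[[1,18],[3,0],[18,1],[25,12],[26,1],[27,0],[28,5],[29,0],[31,12],[45,0]]
[[1,18],[3,0],[18,1],[23,12],[45,0]]
[[1,18],[3,0],[11,7],[12,0],[18,1],[23,12],[45,0]]
[[1,18],[3,0],[11,7],[12,13],[18,1],[23,12],[45,0]]
[[1,18],[3,0],[11,7],[12,13],[18,1],[23,12],[45,0]]
[[1,18],[3,0],[11,7],[12,13],[18,1],[23,12],[45,0]]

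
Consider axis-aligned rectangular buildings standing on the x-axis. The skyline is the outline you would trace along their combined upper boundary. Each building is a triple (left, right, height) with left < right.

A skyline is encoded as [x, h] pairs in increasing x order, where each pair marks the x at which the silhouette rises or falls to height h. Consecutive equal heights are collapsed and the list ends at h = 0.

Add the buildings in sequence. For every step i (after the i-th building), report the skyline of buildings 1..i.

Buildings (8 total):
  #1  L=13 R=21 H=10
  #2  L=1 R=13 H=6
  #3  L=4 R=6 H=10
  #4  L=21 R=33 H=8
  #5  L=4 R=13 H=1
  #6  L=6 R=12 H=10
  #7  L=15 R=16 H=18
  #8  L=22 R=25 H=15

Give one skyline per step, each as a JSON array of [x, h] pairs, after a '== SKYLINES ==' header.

== SKYLINES ==
[[13,10],[21,0]]
[[1,6],[13,10],[21,0]]
[[1,6],[4,10],[6,6],[13,10],[21,0]]
[[1,6],[4,10],[6,6],[13,10],[21,8],[33,0]]
[[1,6],[4,10],[6,6],[13,10],[21,8],[33,0]]
[[1,6],[4,10],[12,6],[13,10],[21,8],[33,0]]
[[1,6],[4,10],[12,6],[13,10],[15,18],[16,10],[21,8],[33,0]]
[[1,6],[4,10],[12,6],[13,10],[15,18],[16,10],[21,8],[22,15],[25,8],[33,0]]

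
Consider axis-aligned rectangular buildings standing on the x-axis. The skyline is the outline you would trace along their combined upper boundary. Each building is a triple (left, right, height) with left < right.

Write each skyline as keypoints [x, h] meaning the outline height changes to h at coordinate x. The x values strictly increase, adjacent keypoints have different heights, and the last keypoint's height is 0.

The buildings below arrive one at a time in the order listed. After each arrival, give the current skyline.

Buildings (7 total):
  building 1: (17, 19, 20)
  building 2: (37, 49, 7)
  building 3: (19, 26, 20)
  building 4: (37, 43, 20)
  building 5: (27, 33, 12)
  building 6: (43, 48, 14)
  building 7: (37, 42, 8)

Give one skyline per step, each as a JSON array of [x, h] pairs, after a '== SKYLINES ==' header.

== SKYLINES ==
[[17,20],[19,0]]
[[17,20],[19,0],[37,7],[49,0]]
[[17,20],[26,0],[37,7],[49,0]]
[[17,20],[26,0],[37,20],[43,7],[49,0]]
[[17,20],[26,0],[27,12],[33,0],[37,20],[43,7],[49,0]]
[[17,20],[26,0],[27,12],[33,0],[37,20],[43,14],[48,7],[49,0]]
[[17,20],[26,0],[27,12],[33,0],[37,20],[43,14],[48,7],[49,0]]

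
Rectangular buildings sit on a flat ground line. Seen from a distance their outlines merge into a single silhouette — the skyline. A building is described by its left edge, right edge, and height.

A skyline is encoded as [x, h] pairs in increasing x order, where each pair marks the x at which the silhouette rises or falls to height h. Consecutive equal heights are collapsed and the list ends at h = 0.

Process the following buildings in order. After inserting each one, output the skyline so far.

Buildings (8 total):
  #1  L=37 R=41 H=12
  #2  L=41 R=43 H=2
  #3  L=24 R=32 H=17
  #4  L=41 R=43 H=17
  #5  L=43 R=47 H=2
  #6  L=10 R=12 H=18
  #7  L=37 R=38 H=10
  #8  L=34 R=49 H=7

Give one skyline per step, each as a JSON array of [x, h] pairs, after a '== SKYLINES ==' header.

== SKYLINES ==
[[37,12],[41,0]]
[[37,12],[41,2],[43,0]]
[[24,17],[32,0],[37,12],[41,2],[43,0]]
[[24,17],[32,0],[37,12],[41,17],[43,0]]
[[24,17],[32,0],[37,12],[41,17],[43,2],[47,0]]
[[10,18],[12,0],[24,17],[32,0],[37,12],[41,17],[43,2],[47,0]]
[[10,18],[12,0],[24,17],[32,0],[37,12],[41,17],[43,2],[47,0]]
[[10,18],[12,0],[24,17],[32,0],[34,7],[37,12],[41,17],[43,7],[49,0]]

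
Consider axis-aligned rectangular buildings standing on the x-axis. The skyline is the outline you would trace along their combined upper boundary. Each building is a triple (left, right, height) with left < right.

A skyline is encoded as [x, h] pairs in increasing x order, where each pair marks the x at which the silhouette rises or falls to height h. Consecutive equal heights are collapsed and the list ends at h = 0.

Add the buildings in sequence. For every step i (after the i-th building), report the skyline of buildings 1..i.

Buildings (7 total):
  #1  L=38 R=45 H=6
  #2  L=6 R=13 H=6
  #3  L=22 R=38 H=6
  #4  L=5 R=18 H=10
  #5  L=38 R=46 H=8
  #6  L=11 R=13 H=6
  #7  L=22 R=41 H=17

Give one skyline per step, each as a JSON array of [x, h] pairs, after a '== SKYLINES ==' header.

== SKYLINES ==
[[38,6],[45,0]]
[[6,6],[13,0],[38,6],[45,0]]
[[6,6],[13,0],[22,6],[45,0]]
[[5,10],[18,0],[22,6],[45,0]]
[[5,10],[18,0],[22,6],[38,8],[46,0]]
[[5,10],[18,0],[22,6],[38,8],[46,0]]
[[5,10],[18,0],[22,17],[41,8],[46,0]]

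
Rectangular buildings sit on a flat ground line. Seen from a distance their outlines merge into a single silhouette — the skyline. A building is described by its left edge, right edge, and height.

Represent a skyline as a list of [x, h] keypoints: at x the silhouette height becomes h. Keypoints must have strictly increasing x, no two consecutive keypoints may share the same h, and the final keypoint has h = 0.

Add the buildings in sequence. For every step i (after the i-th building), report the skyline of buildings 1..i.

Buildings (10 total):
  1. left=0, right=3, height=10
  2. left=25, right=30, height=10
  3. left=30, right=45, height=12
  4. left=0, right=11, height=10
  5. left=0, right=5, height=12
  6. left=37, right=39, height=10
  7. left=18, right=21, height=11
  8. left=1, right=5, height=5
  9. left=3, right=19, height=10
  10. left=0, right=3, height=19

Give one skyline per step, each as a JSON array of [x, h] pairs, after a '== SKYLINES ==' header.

== SKYLINES ==
[[0,10],[3,0]]
[[0,10],[3,0],[25,10],[30,0]]
[[0,10],[3,0],[25,10],[30,12],[45,0]]
[[0,10],[11,0],[25,10],[30,12],[45,0]]
[[0,12],[5,10],[11,0],[25,10],[30,12],[45,0]]
[[0,12],[5,10],[11,0],[25,10],[30,12],[45,0]]
[[0,12],[5,10],[11,0],[18,11],[21,0],[25,10],[30,12],[45,0]]
[[0,12],[5,10],[11,0],[18,11],[21,0],[25,10],[30,12],[45,0]]
[[0,12],[5,10],[18,11],[21,0],[25,10],[30,12],[45,0]]
[[0,19],[3,12],[5,10],[18,11],[21,0],[25,10],[30,12],[45,0]]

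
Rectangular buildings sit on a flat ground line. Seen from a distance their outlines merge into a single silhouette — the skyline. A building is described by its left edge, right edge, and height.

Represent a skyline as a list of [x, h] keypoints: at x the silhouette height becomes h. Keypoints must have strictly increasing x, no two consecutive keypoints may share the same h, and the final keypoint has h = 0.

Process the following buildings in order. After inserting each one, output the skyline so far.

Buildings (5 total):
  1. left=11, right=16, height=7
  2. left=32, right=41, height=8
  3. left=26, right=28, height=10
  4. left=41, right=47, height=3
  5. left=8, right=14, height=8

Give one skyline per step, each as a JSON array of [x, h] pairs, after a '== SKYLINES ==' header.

== SKYLINES ==
[[11,7],[16,0]]
[[11,7],[16,0],[32,8],[41,0]]
[[11,7],[16,0],[26,10],[28,0],[32,8],[41,0]]
[[11,7],[16,0],[26,10],[28,0],[32,8],[41,3],[47,0]]
[[8,8],[14,7],[16,0],[26,10],[28,0],[32,8],[41,3],[47,0]]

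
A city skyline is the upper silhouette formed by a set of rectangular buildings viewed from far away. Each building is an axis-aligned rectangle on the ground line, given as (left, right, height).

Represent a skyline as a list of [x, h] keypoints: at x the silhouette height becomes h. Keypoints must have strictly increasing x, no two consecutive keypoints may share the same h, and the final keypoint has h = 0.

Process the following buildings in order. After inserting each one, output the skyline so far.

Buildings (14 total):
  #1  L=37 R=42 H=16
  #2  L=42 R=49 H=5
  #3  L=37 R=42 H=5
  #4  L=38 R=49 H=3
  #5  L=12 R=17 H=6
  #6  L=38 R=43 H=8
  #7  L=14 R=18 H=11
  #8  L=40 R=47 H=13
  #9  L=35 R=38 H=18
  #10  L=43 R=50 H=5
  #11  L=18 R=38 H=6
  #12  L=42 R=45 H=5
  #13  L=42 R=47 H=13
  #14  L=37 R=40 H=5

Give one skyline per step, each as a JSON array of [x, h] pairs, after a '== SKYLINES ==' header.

== SKYLINES ==
[[37,16],[42,0]]
[[37,16],[42,5],[49,0]]
[[37,16],[42,5],[49,0]]
[[37,16],[42,5],[49,0]]
[[12,6],[17,0],[37,16],[42,5],[49,0]]
[[12,6],[17,0],[37,16],[42,8],[43,5],[49,0]]
[[12,6],[14,11],[18,0],[37,16],[42,8],[43,5],[49,0]]
[[12,6],[14,11],[18,0],[37,16],[42,13],[47,5],[49,0]]
[[12,6],[14,11],[18,0],[35,18],[38,16],[42,13],[47,5],[49,0]]
[[12,6],[14,11],[18,0],[35,18],[38,16],[42,13],[47,5],[50,0]]
[[12,6],[14,11],[18,6],[35,18],[38,16],[42,13],[47,5],[50,0]]
[[12,6],[14,11],[18,6],[35,18],[38,16],[42,13],[47,5],[50,0]]
[[12,6],[14,11],[18,6],[35,18],[38,16],[42,13],[47,5],[50,0]]
[[12,6],[14,11],[18,6],[35,18],[38,16],[42,13],[47,5],[50,0]]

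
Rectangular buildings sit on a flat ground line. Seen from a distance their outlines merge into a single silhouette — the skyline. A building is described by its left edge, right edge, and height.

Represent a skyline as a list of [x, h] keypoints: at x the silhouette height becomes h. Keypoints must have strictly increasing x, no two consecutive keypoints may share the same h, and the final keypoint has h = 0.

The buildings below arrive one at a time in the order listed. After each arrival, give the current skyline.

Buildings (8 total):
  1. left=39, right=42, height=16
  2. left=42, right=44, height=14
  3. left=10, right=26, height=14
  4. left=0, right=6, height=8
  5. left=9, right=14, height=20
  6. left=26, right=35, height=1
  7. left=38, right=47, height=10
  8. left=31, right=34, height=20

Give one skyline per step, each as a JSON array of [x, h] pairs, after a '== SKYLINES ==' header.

== SKYLINES ==
[[39,16],[42,0]]
[[39,16],[42,14],[44,0]]
[[10,14],[26,0],[39,16],[42,14],[44,0]]
[[0,8],[6,0],[10,14],[26,0],[39,16],[42,14],[44,0]]
[[0,8],[6,0],[9,20],[14,14],[26,0],[39,16],[42,14],[44,0]]
[[0,8],[6,0],[9,20],[14,14],[26,1],[35,0],[39,16],[42,14],[44,0]]
[[0,8],[6,0],[9,20],[14,14],[26,1],[35,0],[38,10],[39,16],[42,14],[44,10],[47,0]]
[[0,8],[6,0],[9,20],[14,14],[26,1],[31,20],[34,1],[35,0],[38,10],[39,16],[42,14],[44,10],[47,0]]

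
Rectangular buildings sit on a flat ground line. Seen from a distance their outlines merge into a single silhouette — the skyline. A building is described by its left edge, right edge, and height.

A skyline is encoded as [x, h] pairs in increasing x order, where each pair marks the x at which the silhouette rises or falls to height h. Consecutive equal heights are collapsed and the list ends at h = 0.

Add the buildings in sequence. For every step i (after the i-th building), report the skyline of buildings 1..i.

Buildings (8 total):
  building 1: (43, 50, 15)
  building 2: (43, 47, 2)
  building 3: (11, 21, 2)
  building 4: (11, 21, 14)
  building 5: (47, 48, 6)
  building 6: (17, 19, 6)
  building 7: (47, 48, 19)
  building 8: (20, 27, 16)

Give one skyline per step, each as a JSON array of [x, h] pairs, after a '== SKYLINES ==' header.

== SKYLINES ==
[[43,15],[50,0]]
[[43,15],[50,0]]
[[11,2],[21,0],[43,15],[50,0]]
[[11,14],[21,0],[43,15],[50,0]]
[[11,14],[21,0],[43,15],[50,0]]
[[11,14],[21,0],[43,15],[50,0]]
[[11,14],[21,0],[43,15],[47,19],[48,15],[50,0]]
[[11,14],[20,16],[27,0],[43,15],[47,19],[48,15],[50,0]]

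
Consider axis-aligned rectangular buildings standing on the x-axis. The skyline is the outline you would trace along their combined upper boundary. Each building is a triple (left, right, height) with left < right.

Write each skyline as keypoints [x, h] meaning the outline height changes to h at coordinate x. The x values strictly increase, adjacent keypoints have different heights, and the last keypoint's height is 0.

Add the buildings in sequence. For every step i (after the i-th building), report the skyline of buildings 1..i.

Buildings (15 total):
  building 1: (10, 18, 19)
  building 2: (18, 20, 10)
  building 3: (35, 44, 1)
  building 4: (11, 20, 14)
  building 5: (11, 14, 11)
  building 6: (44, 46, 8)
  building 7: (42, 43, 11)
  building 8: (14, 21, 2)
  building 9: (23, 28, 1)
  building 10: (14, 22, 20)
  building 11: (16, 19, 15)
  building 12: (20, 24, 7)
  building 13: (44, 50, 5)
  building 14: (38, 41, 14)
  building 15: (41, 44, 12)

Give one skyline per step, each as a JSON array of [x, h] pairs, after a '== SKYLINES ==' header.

== SKYLINES ==
[[10,19],[18,0]]
[[10,19],[18,10],[20,0]]
[[10,19],[18,10],[20,0],[35,1],[44,0]]
[[10,19],[18,14],[20,0],[35,1],[44,0]]
[[10,19],[18,14],[20,0],[35,1],[44,0]]
[[10,19],[18,14],[20,0],[35,1],[44,8],[46,0]]
[[10,19],[18,14],[20,0],[35,1],[42,11],[43,1],[44,8],[46,0]]
[[10,19],[18,14],[20,2],[21,0],[35,1],[42,11],[43,1],[44,8],[46,0]]
[[10,19],[18,14],[20,2],[21,0],[23,1],[28,0],[35,1],[42,11],[43,1],[44,8],[46,0]]
[[10,19],[14,20],[22,0],[23,1],[28,0],[35,1],[42,11],[43,1],[44,8],[46,0]]
[[10,19],[14,20],[22,0],[23,1],[28,0],[35,1],[42,11],[43,1],[44,8],[46,0]]
[[10,19],[14,20],[22,7],[24,1],[28,0],[35,1],[42,11],[43,1],[44,8],[46,0]]
[[10,19],[14,20],[22,7],[24,1],[28,0],[35,1],[42,11],[43,1],[44,8],[46,5],[50,0]]
[[10,19],[14,20],[22,7],[24,1],[28,0],[35,1],[38,14],[41,1],[42,11],[43,1],[44,8],[46,5],[50,0]]
[[10,19],[14,20],[22,7],[24,1],[28,0],[35,1],[38,14],[41,12],[44,8],[46,5],[50,0]]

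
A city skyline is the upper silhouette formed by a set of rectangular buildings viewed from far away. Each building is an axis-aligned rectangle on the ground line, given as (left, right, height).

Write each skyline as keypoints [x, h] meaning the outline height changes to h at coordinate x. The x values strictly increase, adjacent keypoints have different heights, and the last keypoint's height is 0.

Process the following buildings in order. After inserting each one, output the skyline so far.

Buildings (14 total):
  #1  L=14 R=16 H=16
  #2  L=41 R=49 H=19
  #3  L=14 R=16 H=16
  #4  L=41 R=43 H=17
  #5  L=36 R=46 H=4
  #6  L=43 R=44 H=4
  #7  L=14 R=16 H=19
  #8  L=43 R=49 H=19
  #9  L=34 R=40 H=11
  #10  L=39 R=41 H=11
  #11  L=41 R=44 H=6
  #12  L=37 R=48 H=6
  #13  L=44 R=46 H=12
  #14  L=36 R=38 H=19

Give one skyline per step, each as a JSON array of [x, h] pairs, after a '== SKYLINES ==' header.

== SKYLINES ==
[[14,16],[16,0]]
[[14,16],[16,0],[41,19],[49,0]]
[[14,16],[16,0],[41,19],[49,0]]
[[14,16],[16,0],[41,19],[49,0]]
[[14,16],[16,0],[36,4],[41,19],[49,0]]
[[14,16],[16,0],[36,4],[41,19],[49,0]]
[[14,19],[16,0],[36,4],[41,19],[49,0]]
[[14,19],[16,0],[36,4],[41,19],[49,0]]
[[14,19],[16,0],[34,11],[40,4],[41,19],[49,0]]
[[14,19],[16,0],[34,11],[41,19],[49,0]]
[[14,19],[16,0],[34,11],[41,19],[49,0]]
[[14,19],[16,0],[34,11],[41,19],[49,0]]
[[14,19],[16,0],[34,11],[41,19],[49,0]]
[[14,19],[16,0],[34,11],[36,19],[38,11],[41,19],[49,0]]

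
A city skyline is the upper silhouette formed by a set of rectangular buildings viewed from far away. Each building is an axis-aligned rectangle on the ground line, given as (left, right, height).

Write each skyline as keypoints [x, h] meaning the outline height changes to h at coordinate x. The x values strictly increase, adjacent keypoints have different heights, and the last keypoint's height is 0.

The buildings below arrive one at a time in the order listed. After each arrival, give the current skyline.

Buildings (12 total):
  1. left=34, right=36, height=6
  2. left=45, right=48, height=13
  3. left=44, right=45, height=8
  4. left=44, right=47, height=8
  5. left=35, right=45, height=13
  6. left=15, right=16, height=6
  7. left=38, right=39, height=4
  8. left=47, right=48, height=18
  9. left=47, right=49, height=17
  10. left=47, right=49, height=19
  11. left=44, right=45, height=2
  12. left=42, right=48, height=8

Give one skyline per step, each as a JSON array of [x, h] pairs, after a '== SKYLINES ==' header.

== SKYLINES ==
[[34,6],[36,0]]
[[34,6],[36,0],[45,13],[48,0]]
[[34,6],[36,0],[44,8],[45,13],[48,0]]
[[34,6],[36,0],[44,8],[45,13],[48,0]]
[[34,6],[35,13],[48,0]]
[[15,6],[16,0],[34,6],[35,13],[48,0]]
[[15,6],[16,0],[34,6],[35,13],[48,0]]
[[15,6],[16,0],[34,6],[35,13],[47,18],[48,0]]
[[15,6],[16,0],[34,6],[35,13],[47,18],[48,17],[49,0]]
[[15,6],[16,0],[34,6],[35,13],[47,19],[49,0]]
[[15,6],[16,0],[34,6],[35,13],[47,19],[49,0]]
[[15,6],[16,0],[34,6],[35,13],[47,19],[49,0]]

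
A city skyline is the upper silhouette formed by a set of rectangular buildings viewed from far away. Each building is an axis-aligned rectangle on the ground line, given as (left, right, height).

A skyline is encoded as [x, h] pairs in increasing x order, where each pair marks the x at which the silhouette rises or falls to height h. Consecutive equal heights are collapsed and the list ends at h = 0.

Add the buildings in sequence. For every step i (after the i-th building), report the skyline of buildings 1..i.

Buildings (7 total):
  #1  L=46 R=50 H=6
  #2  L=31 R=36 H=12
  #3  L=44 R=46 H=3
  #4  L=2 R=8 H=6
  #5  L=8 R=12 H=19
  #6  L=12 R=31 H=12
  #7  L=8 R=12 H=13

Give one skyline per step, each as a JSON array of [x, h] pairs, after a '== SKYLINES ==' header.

== SKYLINES ==
[[46,6],[50,0]]
[[31,12],[36,0],[46,6],[50,0]]
[[31,12],[36,0],[44,3],[46,6],[50,0]]
[[2,6],[8,0],[31,12],[36,0],[44,3],[46,6],[50,0]]
[[2,6],[8,19],[12,0],[31,12],[36,0],[44,3],[46,6],[50,0]]
[[2,6],[8,19],[12,12],[36,0],[44,3],[46,6],[50,0]]
[[2,6],[8,19],[12,12],[36,0],[44,3],[46,6],[50,0]]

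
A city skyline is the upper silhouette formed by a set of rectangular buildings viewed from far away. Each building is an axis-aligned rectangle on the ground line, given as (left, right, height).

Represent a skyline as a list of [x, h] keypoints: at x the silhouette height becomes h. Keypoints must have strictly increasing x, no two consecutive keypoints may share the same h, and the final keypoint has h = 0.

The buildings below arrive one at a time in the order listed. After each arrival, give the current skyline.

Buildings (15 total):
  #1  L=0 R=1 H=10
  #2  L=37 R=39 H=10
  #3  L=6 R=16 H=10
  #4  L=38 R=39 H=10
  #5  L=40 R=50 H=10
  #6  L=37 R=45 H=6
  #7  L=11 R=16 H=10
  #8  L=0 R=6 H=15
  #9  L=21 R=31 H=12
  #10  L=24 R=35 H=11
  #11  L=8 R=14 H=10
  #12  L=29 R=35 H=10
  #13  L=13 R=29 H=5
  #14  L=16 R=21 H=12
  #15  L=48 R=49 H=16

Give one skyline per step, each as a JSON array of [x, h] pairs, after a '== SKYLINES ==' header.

== SKYLINES ==
[[0,10],[1,0]]
[[0,10],[1,0],[37,10],[39,0]]
[[0,10],[1,0],[6,10],[16,0],[37,10],[39,0]]
[[0,10],[1,0],[6,10],[16,0],[37,10],[39,0]]
[[0,10],[1,0],[6,10],[16,0],[37,10],[39,0],[40,10],[50,0]]
[[0,10],[1,0],[6,10],[16,0],[37,10],[39,6],[40,10],[50,0]]
[[0,10],[1,0],[6,10],[16,0],[37,10],[39,6],[40,10],[50,0]]
[[0,15],[6,10],[16,0],[37,10],[39,6],[40,10],[50,0]]
[[0,15],[6,10],[16,0],[21,12],[31,0],[37,10],[39,6],[40,10],[50,0]]
[[0,15],[6,10],[16,0],[21,12],[31,11],[35,0],[37,10],[39,6],[40,10],[50,0]]
[[0,15],[6,10],[16,0],[21,12],[31,11],[35,0],[37,10],[39,6],[40,10],[50,0]]
[[0,15],[6,10],[16,0],[21,12],[31,11],[35,0],[37,10],[39,6],[40,10],[50,0]]
[[0,15],[6,10],[16,5],[21,12],[31,11],[35,0],[37,10],[39,6],[40,10],[50,0]]
[[0,15],[6,10],[16,12],[31,11],[35,0],[37,10],[39,6],[40,10],[50,0]]
[[0,15],[6,10],[16,12],[31,11],[35,0],[37,10],[39,6],[40,10],[48,16],[49,10],[50,0]]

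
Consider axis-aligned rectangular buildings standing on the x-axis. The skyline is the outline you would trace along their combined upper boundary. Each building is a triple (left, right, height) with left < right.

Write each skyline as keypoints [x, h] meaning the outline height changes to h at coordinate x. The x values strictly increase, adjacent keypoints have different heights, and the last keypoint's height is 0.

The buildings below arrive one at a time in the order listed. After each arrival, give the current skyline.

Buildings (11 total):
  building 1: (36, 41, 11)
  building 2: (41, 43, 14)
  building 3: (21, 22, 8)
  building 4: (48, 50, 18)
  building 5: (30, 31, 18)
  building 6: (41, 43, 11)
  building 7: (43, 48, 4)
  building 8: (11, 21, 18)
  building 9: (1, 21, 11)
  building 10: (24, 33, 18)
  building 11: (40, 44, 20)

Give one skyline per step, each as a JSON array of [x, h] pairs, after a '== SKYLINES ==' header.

== SKYLINES ==
[[36,11],[41,0]]
[[36,11],[41,14],[43,0]]
[[21,8],[22,0],[36,11],[41,14],[43,0]]
[[21,8],[22,0],[36,11],[41,14],[43,0],[48,18],[50,0]]
[[21,8],[22,0],[30,18],[31,0],[36,11],[41,14],[43,0],[48,18],[50,0]]
[[21,8],[22,0],[30,18],[31,0],[36,11],[41,14],[43,0],[48,18],[50,0]]
[[21,8],[22,0],[30,18],[31,0],[36,11],[41,14],[43,4],[48,18],[50,0]]
[[11,18],[21,8],[22,0],[30,18],[31,0],[36,11],[41,14],[43,4],[48,18],[50,0]]
[[1,11],[11,18],[21,8],[22,0],[30,18],[31,0],[36,11],[41,14],[43,4],[48,18],[50,0]]
[[1,11],[11,18],[21,8],[22,0],[24,18],[33,0],[36,11],[41,14],[43,4],[48,18],[50,0]]
[[1,11],[11,18],[21,8],[22,0],[24,18],[33,0],[36,11],[40,20],[44,4],[48,18],[50,0]]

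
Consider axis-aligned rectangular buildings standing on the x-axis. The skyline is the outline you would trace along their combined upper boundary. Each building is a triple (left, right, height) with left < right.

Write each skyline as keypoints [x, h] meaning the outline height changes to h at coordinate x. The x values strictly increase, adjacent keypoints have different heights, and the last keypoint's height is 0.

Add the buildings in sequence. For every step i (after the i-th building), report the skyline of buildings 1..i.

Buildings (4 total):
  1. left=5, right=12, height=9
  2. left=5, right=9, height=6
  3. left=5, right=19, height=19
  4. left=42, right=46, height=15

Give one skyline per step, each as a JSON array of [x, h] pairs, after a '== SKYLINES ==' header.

== SKYLINES ==
[[5,9],[12,0]]
[[5,9],[12,0]]
[[5,19],[19,0]]
[[5,19],[19,0],[42,15],[46,0]]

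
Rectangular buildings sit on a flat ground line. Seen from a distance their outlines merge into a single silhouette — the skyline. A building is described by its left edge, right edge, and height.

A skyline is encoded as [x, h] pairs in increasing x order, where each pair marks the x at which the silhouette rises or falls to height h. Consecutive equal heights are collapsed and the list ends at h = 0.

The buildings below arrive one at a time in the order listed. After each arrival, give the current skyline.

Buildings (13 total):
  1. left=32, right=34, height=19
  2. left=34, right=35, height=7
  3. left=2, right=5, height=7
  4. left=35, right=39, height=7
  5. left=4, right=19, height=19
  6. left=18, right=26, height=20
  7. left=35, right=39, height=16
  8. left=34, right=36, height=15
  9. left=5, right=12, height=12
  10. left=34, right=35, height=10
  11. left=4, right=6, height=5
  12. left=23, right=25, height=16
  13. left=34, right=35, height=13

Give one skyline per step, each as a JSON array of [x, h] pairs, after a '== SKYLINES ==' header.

== SKYLINES ==
[[32,19],[34,0]]
[[32,19],[34,7],[35,0]]
[[2,7],[5,0],[32,19],[34,7],[35,0]]
[[2,7],[5,0],[32,19],[34,7],[39,0]]
[[2,7],[4,19],[19,0],[32,19],[34,7],[39,0]]
[[2,7],[4,19],[18,20],[26,0],[32,19],[34,7],[39,0]]
[[2,7],[4,19],[18,20],[26,0],[32,19],[34,7],[35,16],[39,0]]
[[2,7],[4,19],[18,20],[26,0],[32,19],[34,15],[35,16],[39,0]]
[[2,7],[4,19],[18,20],[26,0],[32,19],[34,15],[35,16],[39,0]]
[[2,7],[4,19],[18,20],[26,0],[32,19],[34,15],[35,16],[39,0]]
[[2,7],[4,19],[18,20],[26,0],[32,19],[34,15],[35,16],[39,0]]
[[2,7],[4,19],[18,20],[26,0],[32,19],[34,15],[35,16],[39,0]]
[[2,7],[4,19],[18,20],[26,0],[32,19],[34,15],[35,16],[39,0]]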